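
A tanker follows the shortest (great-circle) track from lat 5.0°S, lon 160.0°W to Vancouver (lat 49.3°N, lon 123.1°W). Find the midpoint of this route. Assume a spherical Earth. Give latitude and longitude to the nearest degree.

≈ lat 23°N, lon 146°W

Write both endpoints as unit vectors p₁, p₂ with components (cos φ cos λ, cos φ sin λ, sin φ).
The central angle between the endpoints is δ = arccos(p₁·p₂) ≈ 1.100 rad (63.0°).
Interpolate at f = 1/2 with slerp weights a = sin((1−f)δ)/sin δ ≈ 0.587, b = sin(fδ)/sin δ ≈ 0.587.
p = a·p₁ + b·p₂ ≈ (-0.758, -0.520, 0.394); φ = arcsin(p_z) ≈ 23.18°, λ = atan2(p_y, p_x) ≈ -145.53°.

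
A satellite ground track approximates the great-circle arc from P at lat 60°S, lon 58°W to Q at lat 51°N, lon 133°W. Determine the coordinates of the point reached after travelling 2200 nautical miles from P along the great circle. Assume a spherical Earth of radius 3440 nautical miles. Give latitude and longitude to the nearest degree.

Write both endpoints as unit vectors p₁, p₂ with components (cos φ cos λ, cos φ sin λ, sin φ).
The central angle between the endpoints is δ = arccos(p₁·p₂) ≈ 2.204 rad (126.3°). The total great-circle distance is δ·R ≈ 2.204 × 3440 ≈ 7581 nmi, so the target fraction is f = 2200/7581 ≈ 0.290.
Interpolate at f ≈ 0.290 with slerp weights a = sin((1−f)δ)/sin δ ≈ 1.240, b = sin(fδ)/sin δ ≈ 0.740.
p = a·p₁ + b·p₂ ≈ (0.011, -0.867, -0.499); φ = arcsin(p_z) ≈ -29.92°, λ = atan2(p_y, p_x) ≈ -89.28°.

≈ lat 30°S, lon 89°W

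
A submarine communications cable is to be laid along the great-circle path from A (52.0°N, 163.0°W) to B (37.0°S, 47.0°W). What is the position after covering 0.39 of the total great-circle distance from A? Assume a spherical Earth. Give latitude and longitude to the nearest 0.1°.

From cos δ = sin φ₁ sin φ₂ + cos φ₁ cos φ₂ cos Δλ, the central angle is δ ≈ 2.332 rad (133.6°).
Interpolate at f = 0.39 with slerp weights a = sin((1−f)δ)/sin δ ≈ 1.366, b = sin(fδ)/sin δ ≈ 1.090.
p = a·p₁ + b·p₂ ≈ (-0.211, -0.883, 0.420); φ = arcsin(p_z) ≈ 24.86°, λ = atan2(p_y, p_x) ≈ -103.42°.

≈ (24.9°N, 103.4°W)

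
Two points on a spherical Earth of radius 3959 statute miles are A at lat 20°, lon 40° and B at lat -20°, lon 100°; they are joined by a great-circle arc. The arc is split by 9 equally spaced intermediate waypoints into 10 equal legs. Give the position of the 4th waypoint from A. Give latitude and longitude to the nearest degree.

≈ lat 4°, lon 64°

Write both endpoints as unit vectors p₁, p₂ with components (cos φ cos λ, cos φ sin λ, sin φ).
The central angle between the endpoints is δ = arccos(p₁·p₂) ≈ 1.240 rad (71.1°).
Interpolate at f = 4/10 with slerp weights a = sin((1−f)δ)/sin δ ≈ 0.716, b = sin(fδ)/sin δ ≈ 0.503.
p = a·p₁ + b·p₂ ≈ (0.433, 0.898, 0.073); φ = arcsin(p_z) ≈ 4.18°, λ = atan2(p_y, p_x) ≈ 64.24°.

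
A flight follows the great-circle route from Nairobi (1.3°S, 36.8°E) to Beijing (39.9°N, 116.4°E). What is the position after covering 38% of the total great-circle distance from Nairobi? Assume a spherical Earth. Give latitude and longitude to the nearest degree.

Write both endpoints as unit vectors p₁, p₂ with components (cos φ cos λ, cos φ sin λ, sin φ).
The central angle between the endpoints is δ = arccos(p₁·p₂) ≈ 1.447 rad (82.9°).
Interpolate at f = 0.38 with slerp weights a = sin((1−f)δ)/sin δ ≈ 0.787, b = sin(fδ)/sin δ ≈ 0.526.
p = a·p₁ + b·p₂ ≈ (0.451, 0.833, 0.320); φ = arcsin(p_z) ≈ 18.65°, λ = atan2(p_y, p_x) ≈ 61.59°.

≈ 19°N, 62°E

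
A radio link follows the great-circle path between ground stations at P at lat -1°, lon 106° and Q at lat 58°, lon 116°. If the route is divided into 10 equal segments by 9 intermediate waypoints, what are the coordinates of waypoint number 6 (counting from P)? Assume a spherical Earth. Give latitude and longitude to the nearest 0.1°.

From cos δ = sin φ₁ sin φ₂ + cos φ₁ cos φ₂ cos Δλ, the central angle is δ ≈ 1.039 rad (59.5°).
Interpolate at f = 6/10 with slerp weights a = sin((1−f)δ)/sin δ ≈ 0.468, b = sin(fδ)/sin δ ≈ 0.677.
p = a·p₁ + b·p₂ ≈ (-0.286, 0.773, 0.566); φ = arcsin(p_z) ≈ 34.49°, λ = atan2(p_y, p_x) ≈ 110.34°.

≈ lat 34.5°, lon 110.3°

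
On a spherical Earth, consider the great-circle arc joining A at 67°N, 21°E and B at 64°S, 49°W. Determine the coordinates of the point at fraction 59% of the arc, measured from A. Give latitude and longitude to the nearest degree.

From cos δ = sin φ₁ sin φ₂ + cos φ₁ cos φ₂ cos Δλ, the central angle is δ ≈ 2.448 rad (140.2°).
Interpolate at f = 0.59 with slerp weights a = sin((1−f)δ)/sin δ ≈ 1.319, b = sin(fδ)/sin δ ≈ 1.551.
p = a·p₁ + b·p₂ ≈ (0.927, -0.329, -0.180); φ = arcsin(p_z) ≈ -10.38°, λ = atan2(p_y, p_x) ≈ -19.51°.

≈ 10°S, 20°W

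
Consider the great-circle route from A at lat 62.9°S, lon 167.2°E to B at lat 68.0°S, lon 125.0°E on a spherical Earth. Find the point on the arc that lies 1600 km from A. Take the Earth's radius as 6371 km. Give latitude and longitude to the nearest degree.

Convert each endpoint to a unit vector on the sphere (x = cos φ cos λ, y = cos φ sin λ, z = sin φ).
The central angle between the endpoints is δ = arccos(p₁·p₂) ≈ 0.312 rad (17.9°). The total great-circle distance is δ·R ≈ 0.312 × 6371 ≈ 1986 km, so the target fraction is f = 1600/1986 ≈ 0.806.
Interpolate at f ≈ 0.806 with slerp weights a = sin((1−f)δ)/sin δ ≈ 0.197, b = sin(fδ)/sin δ ≈ 0.810.
p = a·p₁ + b·p₂ ≈ (-0.262, 0.269, -0.927); φ = arcsin(p_z) ≈ -67.97°, λ = atan2(p_y, p_x) ≈ 134.27°.

≈ lat 68°S, lon 134°E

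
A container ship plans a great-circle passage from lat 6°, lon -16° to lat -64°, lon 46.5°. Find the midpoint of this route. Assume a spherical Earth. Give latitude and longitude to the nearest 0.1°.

The haversine formula gives a central angle δ ≈ 1.463 rad (83.8°) between the endpoints.
Interpolate at f = 1/2 with slerp weights a = sin((1−f)δ)/sin δ ≈ 0.672, b = sin(fδ)/sin δ ≈ 0.672.
p = a·p₁ + b·p₂ ≈ (0.845, 0.029, -0.534); φ = arcsin(p_z) ≈ -32.26°, λ = atan2(p_y, p_x) ≈ 2.00°.

≈ lat -32.3°, lon 2.0°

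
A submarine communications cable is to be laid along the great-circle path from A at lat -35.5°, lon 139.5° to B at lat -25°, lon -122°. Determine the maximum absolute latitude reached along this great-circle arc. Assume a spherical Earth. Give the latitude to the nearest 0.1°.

≈ -42.6°

The great circle lies in the plane with unit normal n̂ = (p₁ × p₂)/|p₁ × p₂|.
Here n̂_z ≈ +0.737; the vertex latitude is φ_max = arccos|n̂_z| ≈ 42.6°.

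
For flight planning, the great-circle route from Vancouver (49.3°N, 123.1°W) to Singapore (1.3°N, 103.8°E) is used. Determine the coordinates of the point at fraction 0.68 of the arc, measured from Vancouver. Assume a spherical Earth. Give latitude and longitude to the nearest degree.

≈ (32°N, 126°E)

Write both endpoints as unit vectors p₁, p₂ with components (cos φ cos λ, cos φ sin λ, sin φ).
The central angle between the endpoints is δ = arccos(p₁·p₂) ≈ 2.013 rad (115.4°).
Interpolate at f = 0.68 with slerp weights a = sin((1−f)δ)/sin δ ≈ 0.665, b = sin(fδ)/sin δ ≈ 1.084.
p = a·p₁ + b·p₂ ≈ (-0.495, 0.690, 0.528); φ = arcsin(p_z) ≈ 31.90°, λ = atan2(p_y, p_x) ≈ 125.69°.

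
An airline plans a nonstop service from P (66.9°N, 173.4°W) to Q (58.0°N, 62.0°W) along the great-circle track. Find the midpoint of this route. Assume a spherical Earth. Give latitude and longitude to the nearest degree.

Convert each endpoint to a unit vector on the sphere (x = cos φ cos λ, y = cos φ sin λ, z = sin φ).
The central angle between the endpoints is δ = arccos(p₁·p₂) ≈ 0.790 rad (45.2°).
Interpolate at f = 1/2 with slerp weights a = sin((1−f)δ)/sin δ ≈ 0.542, b = sin(fδ)/sin δ ≈ 0.542.
p = a·p₁ + b·p₂ ≈ (-0.076, -0.278, 0.958); φ = arcsin(p_z) ≈ 73.25°, λ = atan2(p_y, p_x) ≈ -105.36°.

≈ (73°N, 105°W)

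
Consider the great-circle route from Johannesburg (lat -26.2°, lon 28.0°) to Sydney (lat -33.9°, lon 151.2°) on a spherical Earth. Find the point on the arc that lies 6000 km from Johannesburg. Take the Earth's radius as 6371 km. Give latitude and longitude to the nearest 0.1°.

Write both endpoints as unit vectors p₁, p₂ with components (cos φ cos λ, cos φ sin λ, sin φ).
The central angle between the endpoints is δ = arccos(p₁·p₂) ≈ 1.733 rad (99.3°). The total great-circle distance is δ·R ≈ 1.733 × 6371 ≈ 11041 km, so the target fraction is f = 6000/11041 ≈ 0.543.
Interpolate at f ≈ 0.543 with slerp weights a = sin((1−f)δ)/sin δ ≈ 0.721, b = sin(fδ)/sin δ ≈ 0.819.
p = a·p₁ + b·p₂ ≈ (-0.025, 0.631, -0.775); φ = arcsin(p_z) ≈ -50.82°, λ = atan2(p_y, p_x) ≈ 92.27°.

≈ lat -50.8°, lon 92.3°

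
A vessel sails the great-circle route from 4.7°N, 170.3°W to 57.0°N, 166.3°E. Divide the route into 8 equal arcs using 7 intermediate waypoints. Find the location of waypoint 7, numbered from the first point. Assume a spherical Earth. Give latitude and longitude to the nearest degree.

≈ 51°N, 172°E

From cos δ = sin φ₁ sin φ₂ + cos φ₁ cos φ₂ cos Δλ, the central angle is δ ≈ 0.968 rad (55.5°).
Interpolate at f = 7/8 with slerp weights a = sin((1−f)δ)/sin δ ≈ 0.147, b = sin(fδ)/sin δ ≈ 0.910.
p = a·p₁ + b·p₂ ≈ (-0.625, 0.093, 0.775); φ = arcsin(p_z) ≈ 50.79°, λ = atan2(p_y, p_x) ≈ 171.56°.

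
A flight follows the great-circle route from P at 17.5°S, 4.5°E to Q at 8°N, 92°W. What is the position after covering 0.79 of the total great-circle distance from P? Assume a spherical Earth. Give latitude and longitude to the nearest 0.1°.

≈ 1.7°N, 72.2°W

From cos δ = sin φ₁ sin φ₂ + cos φ₁ cos φ₂ cos Δλ, the central angle is δ ≈ 1.720 rad (98.6°).
Interpolate at f = 0.79 with slerp weights a = sin((1−f)δ)/sin δ ≈ 0.357, b = sin(fδ)/sin δ ≈ 0.989.
p = a·p₁ + b·p₂ ≈ (0.306, -0.952, 0.030); φ = arcsin(p_z) ≈ 1.73°, λ = atan2(p_y, p_x) ≈ -72.20°.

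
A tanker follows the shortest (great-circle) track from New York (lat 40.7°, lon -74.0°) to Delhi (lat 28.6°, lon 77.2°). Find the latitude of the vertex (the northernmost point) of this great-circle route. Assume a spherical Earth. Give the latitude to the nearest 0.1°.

The great circle lies in the plane with unit normal n̂ = (p₁ × p₂)/|p₁ × p₂|.
Here n̂_z ≈ +0.333; the vertex latitude is φ_max = arccos|n̂_z| ≈ 70.5°.

≈ 70.5°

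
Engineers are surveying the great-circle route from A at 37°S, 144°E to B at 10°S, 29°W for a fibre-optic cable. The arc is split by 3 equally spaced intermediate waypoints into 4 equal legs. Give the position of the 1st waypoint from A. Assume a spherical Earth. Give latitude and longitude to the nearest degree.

≈ 69°S, 129°E

Convert each endpoint to a unit vector on the sphere (x = cos φ cos λ, y = cos φ sin λ, z = sin φ).
The central angle between the endpoints is δ = arccos(p₁·p₂) ≈ 2.313 rad (132.5°).
Interpolate at f = 1/4 with slerp weights a = sin((1−f)δ)/sin δ ≈ 1.339, b = sin(fδ)/sin δ ≈ 0.742.
p = a·p₁ + b·p₂ ≈ (-0.226, 0.274, -0.935); φ = arcsin(p_z) ≈ -69.17°, λ = atan2(p_y, p_x) ≈ 129.50°.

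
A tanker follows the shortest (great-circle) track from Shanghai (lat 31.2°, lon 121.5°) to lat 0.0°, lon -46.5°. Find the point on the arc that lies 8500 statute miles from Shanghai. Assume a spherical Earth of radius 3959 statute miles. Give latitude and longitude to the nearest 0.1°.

Convert each endpoint to a unit vector on the sphere (x = cos φ cos λ, y = cos φ sin λ, z = sin φ).
The central angle between the endpoints is δ = arccos(p₁·p₂) ≈ 2.562 rad (146.8°). The total great-circle distance is δ·R ≈ 2.562 × 3959 ≈ 10143 mi, so the target fraction is f = 8500/10143 ≈ 0.838.
Interpolate at f ≈ 0.838 with slerp weights a = sin((1−f)δ)/sin δ ≈ 0.736, b = sin(fδ)/sin δ ≈ 1.531.
p = a·p₁ + b·p₂ ≈ (0.725, -0.574, 0.381); φ = arcsin(p_z) ≈ 22.42°, λ = atan2(p_y, p_x) ≈ -38.36°.

≈ lat 22.4°, lon -38.4°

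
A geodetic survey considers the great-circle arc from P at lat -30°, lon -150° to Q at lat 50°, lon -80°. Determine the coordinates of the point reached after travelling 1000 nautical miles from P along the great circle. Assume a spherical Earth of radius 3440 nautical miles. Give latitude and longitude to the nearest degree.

≈ lat -16°, lon -139°

The haversine formula gives a central angle δ ≈ 1.765 rad (101.1°) between the endpoints. The total great-circle distance is δ·R ≈ 1.765 × 3440 ≈ 6070 nmi, so the target fraction is f = 1000/6070 ≈ 0.165.
Interpolate at f ≈ 0.165 with slerp weights a = sin((1−f)δ)/sin δ ≈ 1.014, b = sin(fδ)/sin δ ≈ 0.292.
p = a·p₁ + b·p₂ ≈ (-0.728, -0.624, -0.283); φ = arcsin(p_z) ≈ -16.46°, λ = atan2(p_y, p_x) ≈ -139.40°.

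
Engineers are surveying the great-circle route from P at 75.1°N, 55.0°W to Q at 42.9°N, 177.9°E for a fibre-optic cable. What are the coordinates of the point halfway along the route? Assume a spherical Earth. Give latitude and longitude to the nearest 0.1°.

≈ 69.6°N, 162.5°W

Convert each endpoint to a unit vector on the sphere (x = cos φ cos λ, y = cos φ sin λ, z = sin φ).
The central angle between the endpoints is δ = arccos(p₁·p₂) ≈ 0.995 rad (57.0°).
Interpolate at f = 1/2 with slerp weights a = sin((1−f)δ)/sin δ ≈ 0.569, b = sin(fδ)/sin δ ≈ 0.569.
p = a·p₁ + b·p₂ ≈ (-0.333, -0.105, 0.937); φ = arcsin(p_z) ≈ 69.59°, λ = atan2(p_y, p_x) ≈ -162.55°.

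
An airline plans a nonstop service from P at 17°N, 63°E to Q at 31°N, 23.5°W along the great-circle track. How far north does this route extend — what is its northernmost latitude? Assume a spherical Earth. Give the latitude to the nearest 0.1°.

The great circle lies in the plane with unit normal n̂ = (p₁ × p₂)/|p₁ × p₂|.
Here n̂_z ≈ -0.835; the vertex latitude is φ_max = arccos|n̂_z| ≈ 33.4°.
Check via Clairaut: cos φ_max = |cos φ₁| · sin C = cos(17.0°)·sin(60.8°) ≈ 0.835, again giving ≈ 33.4°.

≈ 33.4°N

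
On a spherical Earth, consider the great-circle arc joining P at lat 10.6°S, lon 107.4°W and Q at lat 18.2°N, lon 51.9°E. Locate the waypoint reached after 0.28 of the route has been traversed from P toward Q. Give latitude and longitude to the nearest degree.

≈ lat 8°N, lon 67°W

From cos δ = sin φ₁ sin φ₂ + cos φ₁ cos φ₂ cos Δλ, the central angle is δ ≈ 2.768 rad (158.6°).
Interpolate at f = 0.28 with slerp weights a = sin((1−f)δ)/sin δ ≈ 2.498, b = sin(fδ)/sin δ ≈ 1.916.
p = a·p₁ + b·p₂ ≈ (0.389, -0.911, 0.139); φ = arcsin(p_z) ≈ 7.98°, λ = atan2(p_y, p_x) ≈ -66.88°.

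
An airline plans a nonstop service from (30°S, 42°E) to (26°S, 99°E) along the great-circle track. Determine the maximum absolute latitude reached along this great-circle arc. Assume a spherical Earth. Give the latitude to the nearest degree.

The great circle lies in the plane with unit normal n̂ = (p₁ × p₂)/|p₁ × p₂|.
Here n̂_z ≈ +0.852; the vertex latitude is φ_max = arccos|n̂_z| ≈ 31.5°.
Check via Clairaut: cos φ_max = |cos φ₁| · sin C = cos(30.0°)·sin(100.1°) ≈ 0.852, again giving ≈ 31.5°.

≈ 32°S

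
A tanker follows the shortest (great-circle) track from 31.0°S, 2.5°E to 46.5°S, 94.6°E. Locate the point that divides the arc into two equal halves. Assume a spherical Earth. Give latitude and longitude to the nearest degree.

≈ 49°S, 42°E

Write both endpoints as unit vectors p₁, p₂ with components (cos φ cos λ, cos φ sin λ, sin φ).
The central angle between the endpoints is δ = arccos(p₁·p₂) ≈ 1.211 rad (69.4°).
Interpolate at f = 1/2 with slerp weights a = sin((1−f)δ)/sin δ ≈ 0.608, b = sin(fδ)/sin δ ≈ 0.608.
p = a·p₁ + b·p₂ ≈ (0.487, 0.440, -0.754); φ = arcsin(p_z) ≈ -48.97°, λ = atan2(p_y, p_x) ≈ 42.09°.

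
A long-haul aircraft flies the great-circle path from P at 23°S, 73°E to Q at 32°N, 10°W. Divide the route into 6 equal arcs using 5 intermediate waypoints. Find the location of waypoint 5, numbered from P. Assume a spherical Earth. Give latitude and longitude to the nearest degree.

From cos δ = sin φ₁ sin φ₂ + cos φ₁ cos φ₂ cos Δλ, the central angle is δ ≈ 1.683 rad (96.4°).
Interpolate at f = 5/6 with slerp weights a = sin((1−f)δ)/sin δ ≈ 0.279, b = sin(fδ)/sin δ ≈ 0.992.
p = a·p₁ + b·p₂ ≈ (0.904, 0.099, 0.417); φ = arcsin(p_z) ≈ 24.64°, λ = atan2(p_y, p_x) ≈ 6.26°.

≈ 25°N, 6°E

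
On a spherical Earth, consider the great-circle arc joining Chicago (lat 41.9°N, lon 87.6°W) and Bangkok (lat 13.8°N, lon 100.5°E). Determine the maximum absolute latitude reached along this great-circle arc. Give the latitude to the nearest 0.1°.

≈ 83.0°N

The great circle lies in the plane with unit normal n̂ = (p₁ × p₂)/|p₁ × p₂|.
Here n̂_z ≈ -0.123; the vertex latitude is φ_max = arccos|n̂_z| ≈ 83.0°.
Check via Clairaut: cos φ_max = |cos φ₁| · sin C = cos(41.9°)·sin(9.5°) ≈ 0.123, again giving ≈ 83.0°.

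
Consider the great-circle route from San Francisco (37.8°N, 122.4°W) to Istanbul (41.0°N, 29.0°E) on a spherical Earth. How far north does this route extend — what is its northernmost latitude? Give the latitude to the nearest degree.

≈ 73°N

The great circle lies in the plane with unit normal n̂ = (p₁ × p₂)/|p₁ × p₂|.
Here n̂_z ≈ +0.288; the vertex latitude is φ_max = arccos|n̂_z| ≈ 73.3°.
Check via Clairaut: cos φ_max = |cos φ₁| · sin C = cos(37.8°)·sin(21.3°) ≈ 0.288, again giving ≈ 73.3°.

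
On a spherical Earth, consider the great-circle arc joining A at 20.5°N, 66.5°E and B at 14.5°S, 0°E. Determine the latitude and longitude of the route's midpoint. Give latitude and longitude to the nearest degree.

From cos δ = sin φ₁ sin φ₂ + cos φ₁ cos φ₂ cos Δλ, the central angle is δ ≈ 1.293 rad (74.1°).
Interpolate at f = 1/2 with slerp weights a = sin((1−f)δ)/sin δ ≈ 0.626, b = sin(fδ)/sin δ ≈ 0.626.
p = a·p₁ + b·p₂ ≈ (0.841, 0.538, 0.063); φ = arcsin(p_z) ≈ 3.59°, λ = atan2(p_y, p_x) ≈ 32.63°.

≈ 4°N, 33°E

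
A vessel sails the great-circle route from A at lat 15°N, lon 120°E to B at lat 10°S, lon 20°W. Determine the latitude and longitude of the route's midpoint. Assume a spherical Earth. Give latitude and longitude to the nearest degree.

Convert each endpoint to a unit vector on the sphere (x = cos φ cos λ, y = cos φ sin λ, z = sin φ).
The central angle between the endpoints is δ = arccos(p₁·p₂) ≈ 2.455 rad (140.7°).
Interpolate at f = 1/2 with slerp weights a = sin((1−f)δ)/sin δ ≈ 1.486, b = sin(fδ)/sin δ ≈ 1.486.
p = a·p₁ + b·p₂ ≈ (0.658, 0.743, 0.127); φ = arcsin(p_z) ≈ 7.27°, λ = atan2(p_y, p_x) ≈ 48.48°.

≈ lat 7°N, lon 48°E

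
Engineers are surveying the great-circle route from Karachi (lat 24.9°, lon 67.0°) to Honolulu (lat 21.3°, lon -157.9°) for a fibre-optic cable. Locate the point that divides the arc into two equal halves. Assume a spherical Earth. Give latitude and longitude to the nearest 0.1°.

The haversine formula gives a central angle δ ≈ 2.033 rad (116.5°) between the endpoints.
Interpolate at f = 1/2 with slerp weights a = sin((1−f)δ)/sin δ ≈ 0.950, b = sin(fδ)/sin δ ≈ 0.950.
p = a·p₁ + b·p₂ ≈ (-0.483, 0.460, 0.745); φ = arcsin(p_z) ≈ 48.15°, λ = atan2(p_y, p_x) ≈ 136.41°.

≈ lat 48.1°, lon 136.4°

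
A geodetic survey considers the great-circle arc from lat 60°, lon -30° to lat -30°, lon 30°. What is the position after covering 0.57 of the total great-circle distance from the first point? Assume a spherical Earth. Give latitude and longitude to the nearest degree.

≈ lat 10°, lon 12°

From cos δ = sin φ₁ sin φ₂ + cos φ₁ cos φ₂ cos Δλ, the central angle is δ ≈ 1.789 rad (102.5°).
Interpolate at f = 0.57 with slerp weights a = sin((1−f)δ)/sin δ ≈ 0.713, b = sin(fδ)/sin δ ≈ 0.873.
p = a·p₁ + b·p₂ ≈ (0.963, 0.200, 0.181); φ = arcsin(p_z) ≈ 10.41°, λ = atan2(p_y, p_x) ≈ 11.72°.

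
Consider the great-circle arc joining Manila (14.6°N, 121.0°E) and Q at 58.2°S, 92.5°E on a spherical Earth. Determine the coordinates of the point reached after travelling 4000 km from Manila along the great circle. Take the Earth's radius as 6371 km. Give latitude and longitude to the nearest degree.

From cos δ = sin φ₁ sin φ₂ + cos φ₁ cos φ₂ cos Δλ, the central angle is δ ≈ 1.335 rad (76.5°). The total great-circle distance is δ·R ≈ 1.335 × 6371 ≈ 8503 km, so the target fraction is f = 4000/8503 ≈ 0.470.
Interpolate at f ≈ 0.470 with slerp weights a = sin((1−f)δ)/sin δ ≈ 0.668, b = sin(fδ)/sin δ ≈ 0.604.
p = a·p₁ + b·p₂ ≈ (-0.347, 0.872, -0.345); φ = arcsin(p_z) ≈ -20.19°, λ = atan2(p_y, p_x) ≈ 111.69°.

≈ 20°S, 112°E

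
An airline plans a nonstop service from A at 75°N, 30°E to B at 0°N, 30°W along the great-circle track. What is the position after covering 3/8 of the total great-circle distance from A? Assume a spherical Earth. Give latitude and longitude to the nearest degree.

Write both endpoints as unit vectors p₁, p₂ with components (cos φ cos λ, cos φ sin λ, sin φ).
The central angle between the endpoints is δ = arccos(p₁·p₂) ≈ 1.441 rad (82.6°).
Interpolate at f = 3/8 with slerp weights a = sin((1−f)δ)/sin δ ≈ 0.790, b = sin(fδ)/sin δ ≈ 0.519.
p = a·p₁ + b·p₂ ≈ (0.626, -0.157, 0.763); φ = arcsin(p_z) ≈ 49.77°, λ = atan2(p_y, p_x) ≈ -14.08°.

≈ 50°N, 14°W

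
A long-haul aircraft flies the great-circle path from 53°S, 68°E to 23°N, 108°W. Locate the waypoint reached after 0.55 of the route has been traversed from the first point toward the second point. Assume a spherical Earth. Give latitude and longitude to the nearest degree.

From cos δ = sin φ₁ sin φ₂ + cos φ₁ cos φ₂ cos Δλ, the central angle is δ ≈ 2.615 rad (149.8°).
Interpolate at f = 0.55 with slerp weights a = sin((1−f)δ)/sin δ ≈ 1.838, b = sin(fδ)/sin δ ≈ 1.973.
p = a·p₁ + b·p₂ ≈ (-0.147, -0.702, -0.697); φ = arcsin(p_z) ≈ -44.19°, λ = atan2(p_y, p_x) ≈ -101.82°.

≈ 44°S, 102°W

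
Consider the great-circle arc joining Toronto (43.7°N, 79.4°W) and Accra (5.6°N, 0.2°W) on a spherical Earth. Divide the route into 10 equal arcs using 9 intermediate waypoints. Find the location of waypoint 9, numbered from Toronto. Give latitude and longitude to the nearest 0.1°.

From cos δ = sin φ₁ sin φ₂ + cos φ₁ cos φ₂ cos Δλ, the central angle is δ ≈ 1.367 rad (78.3°).
Interpolate at f = 9/10 with slerp weights a = sin((1−f)δ)/sin δ ≈ 0.139, b = sin(fδ)/sin δ ≈ 0.963.
p = a·p₁ + b·p₂ ≈ (0.976, -0.102, 0.190); φ = arcsin(p_z) ≈ 10.96°, λ = atan2(p_y, p_x) ≈ -5.98°.

≈ 11.0°N, 6.0°W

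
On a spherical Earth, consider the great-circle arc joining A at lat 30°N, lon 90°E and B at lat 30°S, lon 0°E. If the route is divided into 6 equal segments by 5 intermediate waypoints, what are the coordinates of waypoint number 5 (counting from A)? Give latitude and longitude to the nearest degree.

≈ lat 21°S, lon 17°E

From cos δ = sin φ₁ sin φ₂ + cos φ₁ cos φ₂ cos Δλ, the central angle is δ ≈ 1.823 rad (104.5°).
Interpolate at f = 5/6 with slerp weights a = sin((1−f)δ)/sin δ ≈ 0.309, b = sin(fδ)/sin δ ≈ 1.031.
p = a·p₁ + b·p₂ ≈ (0.893, 0.268, -0.361); φ = arcsin(p_z) ≈ -21.17°, λ = atan2(p_y, p_x) ≈ 16.68°.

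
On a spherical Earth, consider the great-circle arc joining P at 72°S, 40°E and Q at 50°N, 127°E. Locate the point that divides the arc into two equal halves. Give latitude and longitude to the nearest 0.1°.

Write both endpoints as unit vectors p₁, p₂ with components (cos φ cos λ, cos φ sin λ, sin φ).
The central angle between the endpoints is δ = arccos(p₁·p₂) ≈ 2.372 rad (135.9°).
Interpolate at f = 1/2 with slerp weights a = sin((1−f)δ)/sin δ ≈ 1.332, b = sin(fδ)/sin δ ≈ 1.332.
p = a·p₁ + b·p₂ ≈ (-0.200, 0.948, -0.246); φ = arcsin(p_z) ≈ -14.27°, λ = atan2(p_y, p_x) ≈ 101.91°.

≈ 14.3°S, 101.9°E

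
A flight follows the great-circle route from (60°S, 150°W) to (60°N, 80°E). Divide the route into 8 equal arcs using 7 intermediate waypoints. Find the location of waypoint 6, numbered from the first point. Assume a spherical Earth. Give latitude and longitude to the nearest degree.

Convert each endpoint to a unit vector on the sphere (x = cos φ cos λ, y = cos φ sin λ, z = sin φ).
The central angle between the endpoints is δ = arccos(p₁·p₂) ≈ 2.716 rad (155.6°).
Interpolate at f = 6/8 with slerp weights a = sin((1−f)δ)/sin δ ≈ 1.520, b = sin(fδ)/sin δ ≈ 2.163.
p = a·p₁ + b·p₂ ≈ (-0.471, 0.685, 0.556); φ = arcsin(p_z) ≈ 33.81°, λ = atan2(p_y, p_x) ≈ 124.49°.

≈ (34°N, 124°E)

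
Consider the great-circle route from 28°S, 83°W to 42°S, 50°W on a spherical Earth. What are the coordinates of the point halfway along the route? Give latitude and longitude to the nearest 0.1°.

From cos δ = sin φ₁ sin φ₂ + cos φ₁ cos φ₂ cos Δλ, the central angle is δ ≈ 0.527 rad (30.2°).
Interpolate at f = 1/2 with slerp weights a = sin((1−f)δ)/sin δ ≈ 0.518, b = sin(fδ)/sin δ ≈ 0.518.
p = a·p₁ + b·p₂ ≈ (0.303, -0.749, -0.590); φ = arcsin(p_z) ≈ -36.13°, λ = atan2(p_y, p_x) ≈ -67.96°.

≈ 36.1°S, 68.0°W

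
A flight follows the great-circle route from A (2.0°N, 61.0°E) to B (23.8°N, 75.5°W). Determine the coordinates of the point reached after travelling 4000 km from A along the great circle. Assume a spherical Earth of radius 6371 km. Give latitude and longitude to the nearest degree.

Write both endpoints as unit vectors p₁, p₂ with components (cos φ cos λ, cos φ sin λ, sin φ).
The central angle between the endpoints is δ = arccos(p₁·p₂) ≈ 2.277 rad (130.5°). The total great-circle distance is δ·R ≈ 2.277 × 6371 ≈ 14509 km, so the target fraction is f = 4000/14509 ≈ 0.276.
Interpolate at f ≈ 0.276 with slerp weights a = sin((1−f)δ)/sin δ ≈ 1.311, b = sin(fδ)/sin δ ≈ 0.772.
p = a·p₁ + b·p₂ ≈ (0.812, 0.462, 0.357); φ = arcsin(p_z) ≈ 20.94°, λ = atan2(p_y, p_x) ≈ 29.62°.

≈ (21°N, 30°E)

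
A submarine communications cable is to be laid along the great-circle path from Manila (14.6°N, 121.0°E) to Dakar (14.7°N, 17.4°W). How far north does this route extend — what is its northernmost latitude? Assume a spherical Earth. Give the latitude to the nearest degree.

The great circle lies in the plane with unit normal n̂ = (p₁ × p₂)/|p₁ × p₂|.
Here n̂_z ≈ -0.805; the vertex latitude is φ_max = arccos|n̂_z| ≈ 36.4°.
Check via Clairaut: cos φ_max = |cos φ₁| · sin C = cos(14.6°)·sin(56.3°) ≈ 0.805, again giving ≈ 36.4°.

≈ 36°N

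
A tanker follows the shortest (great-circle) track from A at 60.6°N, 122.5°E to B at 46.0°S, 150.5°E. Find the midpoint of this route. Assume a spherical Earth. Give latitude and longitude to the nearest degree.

≈ 8°N, 139°E

From cos δ = sin φ₁ sin φ₂ + cos φ₁ cos φ₂ cos Δλ, the central angle is δ ≈ 1.902 rad (109.0°).
Interpolate at f = 1/2 with slerp weights a = sin((1−f)δ)/sin δ ≈ 0.861, b = sin(fδ)/sin δ ≈ 0.861.
p = a·p₁ + b·p₂ ≈ (-0.748, 0.651, 0.131); φ = arcsin(p_z) ≈ 7.51°, λ = atan2(p_y, p_x) ≈ 138.95°.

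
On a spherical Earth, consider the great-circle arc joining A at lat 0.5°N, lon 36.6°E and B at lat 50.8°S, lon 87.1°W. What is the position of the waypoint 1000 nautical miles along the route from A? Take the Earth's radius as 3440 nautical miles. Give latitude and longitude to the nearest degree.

≈ lat 13°S, lon 27°E

From cos δ = sin φ₁ sin φ₂ + cos φ₁ cos φ₂ cos Δλ, the central angle is δ ≈ 1.936 rad (110.9°). The total great-circle distance is δ·R ≈ 1.936 × 3440 ≈ 6661 nmi, so the target fraction is f = 1000/6661 ≈ 0.150.
Interpolate at f ≈ 0.150 with slerp weights a = sin((1−f)δ)/sin δ ≈ 1.068, b = sin(fδ)/sin δ ≈ 0.307.
p = a·p₁ + b·p₂ ≈ (0.867, 0.443, -0.229); φ = arcsin(p_z) ≈ -13.21°, λ = atan2(p_y, p_x) ≈ 27.06°.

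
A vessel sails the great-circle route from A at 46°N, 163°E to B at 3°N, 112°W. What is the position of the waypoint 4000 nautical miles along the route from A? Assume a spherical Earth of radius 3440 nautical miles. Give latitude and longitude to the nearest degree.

Write both endpoints as unit vectors p₁, p₂ with components (cos φ cos λ, cos φ sin λ, sin φ).
The central angle between the endpoints is δ = arccos(p₁·p₂) ≈ 1.473 rad (84.4°). The total great-circle distance is δ·R ≈ 1.473 × 3440 ≈ 5066 nmi, so the target fraction is f = 4000/5066 ≈ 0.790.
Interpolate at f ≈ 0.790 with slerp weights a = sin((1−f)δ)/sin δ ≈ 0.306, b = sin(fδ)/sin δ ≈ 0.922.
p = a·p₁ + b·p₂ ≈ (-0.549, -0.792, 0.269); φ = arcsin(p_z) ≈ 15.58°, λ = atan2(p_y, p_x) ≈ -124.71°.

≈ 16°N, 125°W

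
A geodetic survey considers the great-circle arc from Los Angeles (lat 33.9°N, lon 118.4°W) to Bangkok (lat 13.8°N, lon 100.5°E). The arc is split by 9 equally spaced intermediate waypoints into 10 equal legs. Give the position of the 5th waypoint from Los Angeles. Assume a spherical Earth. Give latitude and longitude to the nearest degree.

Convert each endpoint to a unit vector on the sphere (x = cos φ cos λ, y = cos φ sin λ, z = sin φ).
The central angle between the endpoints is δ = arccos(p₁·p₂) ≈ 2.088 rad (119.6°).
Interpolate at f = 5/10 with slerp weights a = sin((1−f)δ)/sin δ ≈ 0.994, b = sin(fδ)/sin δ ≈ 0.994.
p = a·p₁ + b·p₂ ≈ (-0.568, 0.223, 0.792); φ = arcsin(p_z) ≈ 52.35°, λ = atan2(p_y, p_x) ≈ 158.54°.

≈ lat 52°N, lon 159°E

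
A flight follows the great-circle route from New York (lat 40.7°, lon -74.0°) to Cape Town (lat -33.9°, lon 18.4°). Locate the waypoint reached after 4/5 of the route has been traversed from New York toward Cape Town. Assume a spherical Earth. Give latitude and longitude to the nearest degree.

From cos δ = sin φ₁ sin φ₂ + cos φ₁ cos φ₂ cos Δλ, the central angle is δ ≈ 1.971 rad (113.0°).
Interpolate at f = 4/5 with slerp weights a = sin((1−f)δ)/sin δ ≈ 0.417, b = sin(fδ)/sin δ ≈ 1.086.
p = a·p₁ + b·p₂ ≈ (0.942, -0.020, -0.334); φ = arcsin(p_z) ≈ -19.49°, λ = atan2(p_y, p_x) ≈ -1.19°.

≈ lat -19°, lon -1°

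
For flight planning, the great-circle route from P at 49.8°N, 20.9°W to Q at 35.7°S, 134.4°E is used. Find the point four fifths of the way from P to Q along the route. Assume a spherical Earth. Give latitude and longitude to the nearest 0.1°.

From cos δ = sin φ₁ sin φ₂ + cos φ₁ cos φ₂ cos Δλ, the central angle is δ ≈ 2.744 rad (157.2°).
Interpolate at f = 4/5 with slerp weights a = sin((1−f)δ)/sin δ ≈ 1.347, b = sin(fδ)/sin δ ≈ 2.095.
p = a·p₁ + b·p₂ ≈ (-0.378, 0.905, -0.194); φ = arcsin(p_z) ≈ -11.17°, λ = atan2(p_y, p_x) ≈ 112.67°.

≈ 11.2°S, 112.7°E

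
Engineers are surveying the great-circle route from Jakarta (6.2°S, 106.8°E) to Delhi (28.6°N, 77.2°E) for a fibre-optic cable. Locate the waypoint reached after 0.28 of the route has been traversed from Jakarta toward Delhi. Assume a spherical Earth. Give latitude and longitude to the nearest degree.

From cos δ = sin φ₁ sin φ₂ + cos φ₁ cos φ₂ cos Δλ, the central angle is δ ≈ 0.785 rad (45.0°).
Interpolate at f = 0.28 with slerp weights a = sin((1−f)δ)/sin δ ≈ 0.758, b = sin(fδ)/sin δ ≈ 0.308.
p = a·p₁ + b·p₂ ≈ (-0.158, 0.985, 0.066); φ = arcsin(p_z) ≈ 3.77°, λ = atan2(p_y, p_x) ≈ 99.09°.

≈ (4°N, 99°E)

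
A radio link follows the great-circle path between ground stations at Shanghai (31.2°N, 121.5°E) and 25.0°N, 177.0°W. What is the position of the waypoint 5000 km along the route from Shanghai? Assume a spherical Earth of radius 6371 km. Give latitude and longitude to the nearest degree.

From cos δ = sin φ₁ sin φ₂ + cos φ₁ cos φ₂ cos Δλ, the central angle is δ ≈ 0.941 rad (53.9°). The total great-circle distance is δ·R ≈ 0.941 × 6371 ≈ 5996 km, so the target fraction is f = 5000/5996 ≈ 0.834.
Interpolate at f ≈ 0.834 with slerp weights a = sin((1−f)δ)/sin δ ≈ 0.193, b = sin(fδ)/sin δ ≈ 0.874.
p = a·p₁ + b·p₂ ≈ (-0.877, 0.099, 0.469); φ = arcsin(p_z) ≈ 27.99°, λ = atan2(p_y, p_x) ≈ 173.56°.

≈ 28°N, 174°E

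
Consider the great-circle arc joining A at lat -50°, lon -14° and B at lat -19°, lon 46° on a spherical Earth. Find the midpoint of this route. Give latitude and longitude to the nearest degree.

Convert each endpoint to a unit vector on the sphere (x = cos φ cos λ, y = cos φ sin λ, z = sin φ).
The central angle between the endpoints is δ = arccos(p₁·p₂) ≈ 0.984 rad (56.4°).
Interpolate at f = 1/2 with slerp weights a = sin((1−f)δ)/sin δ ≈ 0.567, b = sin(fδ)/sin δ ≈ 0.567.
p = a·p₁ + b·p₂ ≈ (0.727, 0.298, -0.619); φ = arcsin(p_z) ≈ -38.27°, λ = atan2(p_y, p_x) ≈ 22.28°.

≈ lat -38°, lon 22°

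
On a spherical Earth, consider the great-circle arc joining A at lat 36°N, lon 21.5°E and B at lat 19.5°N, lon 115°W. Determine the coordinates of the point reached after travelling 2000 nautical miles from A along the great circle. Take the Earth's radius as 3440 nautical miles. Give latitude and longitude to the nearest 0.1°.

Convert each endpoint to a unit vector on the sphere (x = cos φ cos λ, y = cos φ sin λ, z = sin φ).
The central angle between the endpoints is δ = arccos(p₁·p₂) ≈ 1.936 rad (110.9°). The total great-circle distance is δ·R ≈ 1.936 × 3440 ≈ 6659 nmi, so the target fraction is f = 2000/6659 ≈ 0.300.
Interpolate at f ≈ 0.300 with slerp weights a = sin((1−f)δ)/sin δ ≈ 1.046, b = sin(fδ)/sin δ ≈ 0.588.
p = a·p₁ + b·p₂ ≈ (0.553, -0.192, 0.811); φ = arcsin(p_z) ≈ 54.18°, λ = atan2(p_y, p_x) ≈ -19.18°.

≈ lat 54.2°N, lon 19.2°W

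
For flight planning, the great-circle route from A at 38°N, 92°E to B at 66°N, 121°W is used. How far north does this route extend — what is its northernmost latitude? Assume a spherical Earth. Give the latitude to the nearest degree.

The great circle lies in the plane with unit normal n̂ = (p₁ × p₂)/|p₁ × p₂|.
Here n̂_z ≈ +0.183; the vertex latitude is φ_max = arccos|n̂_z| ≈ 79.5°.

≈ 79°N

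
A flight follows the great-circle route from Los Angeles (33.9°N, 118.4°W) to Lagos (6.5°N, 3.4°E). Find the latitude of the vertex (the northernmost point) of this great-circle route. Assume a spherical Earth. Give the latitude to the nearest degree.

The great circle lies in the plane with unit normal n̂ = (p₁ × p₂)/|p₁ × p₂|.
Here n̂_z ≈ +0.755; the vertex latitude is φ_max = arccos|n̂_z| ≈ 41.0°.

≈ 41°N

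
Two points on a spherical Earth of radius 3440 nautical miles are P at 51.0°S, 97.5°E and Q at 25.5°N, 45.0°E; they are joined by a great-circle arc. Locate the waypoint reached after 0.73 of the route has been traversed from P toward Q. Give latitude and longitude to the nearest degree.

≈ 4°N, 57°E

From cos δ = sin φ₁ sin φ₂ + cos φ₁ cos φ₂ cos Δλ, the central angle is δ ≈ 1.560 rad (89.4°).
Interpolate at f = 0.73 with slerp weights a = sin((1−f)δ)/sin δ ≈ 0.409, b = sin(fδ)/sin δ ≈ 0.908.
p = a·p₁ + b·p₂ ≈ (0.546, 0.835, 0.073); φ = arcsin(p_z) ≈ 4.20°, λ = atan2(p_y, p_x) ≈ 56.81°.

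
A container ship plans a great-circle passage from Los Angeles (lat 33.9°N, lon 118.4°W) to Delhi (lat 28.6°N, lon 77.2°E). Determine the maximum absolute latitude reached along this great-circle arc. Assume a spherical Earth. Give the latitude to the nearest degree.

The great circle lies in the plane with unit normal n̂ = (p₁ × p₂)/|p₁ × p₂|.
Here n̂_z ≈ -0.218; the vertex latitude is φ_max = arccos|n̂_z| ≈ 77.4°.

≈ 77°N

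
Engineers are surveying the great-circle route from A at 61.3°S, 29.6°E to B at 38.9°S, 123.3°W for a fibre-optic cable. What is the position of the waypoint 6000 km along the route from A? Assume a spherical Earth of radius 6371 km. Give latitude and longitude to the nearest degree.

Write both endpoints as unit vectors p₁, p₂ with components (cos φ cos λ, cos φ sin λ, sin φ).
The central angle between the endpoints is δ = arccos(p₁·p₂) ≈ 1.351 rad (77.4°). The total great-circle distance is δ·R ≈ 1.351 × 6371 ≈ 8607 km, so the target fraction is f = 6000/8607 ≈ 0.697.
Interpolate at f ≈ 0.697 with slerp weights a = sin((1−f)δ)/sin δ ≈ 0.408, b = sin(fδ)/sin δ ≈ 0.829.
p = a·p₁ + b·p₂ ≈ (-0.184, -0.442, -0.878); φ = arcsin(p_z) ≈ -61.39°, λ = atan2(p_y, p_x) ≈ -112.57°.

≈ 61°S, 113°W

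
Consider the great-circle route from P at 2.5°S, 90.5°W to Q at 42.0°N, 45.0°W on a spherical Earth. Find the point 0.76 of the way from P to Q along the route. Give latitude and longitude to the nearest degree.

≈ 33°N, 59°W

Write both endpoints as unit vectors p₁, p₂ with components (cos φ cos λ, cos φ sin λ, sin φ).
The central angle between the endpoints is δ = arccos(p₁·p₂) ≈ 1.057 rad (60.6°).
Interpolate at f = 0.76 with slerp weights a = sin((1−f)δ)/sin δ ≈ 0.288, b = sin(fδ)/sin δ ≈ 0.826.
p = a·p₁ + b·p₂ ≈ (0.432, -0.722, 0.540); φ = arcsin(p_z) ≈ 32.71°, λ = atan2(p_y, p_x) ≈ -59.13°.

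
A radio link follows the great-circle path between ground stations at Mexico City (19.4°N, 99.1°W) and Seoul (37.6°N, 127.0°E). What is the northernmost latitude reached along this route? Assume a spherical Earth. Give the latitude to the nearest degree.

The great circle lies in the plane with unit normal n̂ = (p₁ × p₂)/|p₁ × p₂|.
Here n̂_z ≈ -0.567; the vertex latitude is φ_max = arccos|n̂_z| ≈ 55.4°.
Check via Clairaut: cos φ_max = |cos φ₁| · sin C = cos(19.4°)·sin(37.0°) ≈ 0.567, again giving ≈ 55.4°.

≈ 55°N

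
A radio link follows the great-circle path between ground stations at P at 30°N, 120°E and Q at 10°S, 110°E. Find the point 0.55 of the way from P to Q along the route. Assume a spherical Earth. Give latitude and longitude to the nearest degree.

≈ 8°N, 114°E

The haversine formula gives a central angle δ ≈ 0.718 rad (41.1°) between the endpoints.
Interpolate at f = 0.55 with slerp weights a = sin((1−f)δ)/sin δ ≈ 0.483, b = sin(fδ)/sin δ ≈ 0.585.
p = a·p₁ + b·p₂ ≈ (-0.406, 0.903, 0.140); φ = arcsin(p_z) ≈ 8.03°, λ = atan2(p_y, p_x) ≈ 114.20°.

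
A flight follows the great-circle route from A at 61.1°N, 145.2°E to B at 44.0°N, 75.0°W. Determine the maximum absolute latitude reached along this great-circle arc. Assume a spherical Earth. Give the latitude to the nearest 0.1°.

≈ 76.2°N

The great circle lies in the plane with unit normal n̂ = (p₁ × p₂)/|p₁ × p₂|.
Here n̂_z ≈ +0.239; the vertex latitude is φ_max = arccos|n̂_z| ≈ 76.2°.
Check via Clairaut: cos φ_max = |cos φ₁| · sin C = cos(61.1°)·sin(29.6°) ≈ 0.239, again giving ≈ 76.2°.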